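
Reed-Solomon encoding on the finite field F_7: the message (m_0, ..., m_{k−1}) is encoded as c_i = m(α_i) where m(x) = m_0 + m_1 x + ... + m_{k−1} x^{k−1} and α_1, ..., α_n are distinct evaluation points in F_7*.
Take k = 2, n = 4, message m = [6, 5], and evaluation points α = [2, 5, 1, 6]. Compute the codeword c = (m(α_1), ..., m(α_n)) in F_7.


c = [2, 3, 4, 1]

Message polynomial: m(x) = 6 + 5·x (mod 7).
For each evaluation point α_i, compute m(α_i) mod 7:
  α_1 = 2: Horner steps 5 → 2, so m(2) = 2.
  α_2 = 5: Horner steps 5 → 3, so m(5) = 3.
  α_3 = 1: Horner steps 5 → 4, so m(1) = 4.
  α_4 = 6: Horner steps 5 → 1, so m(6) = 1.
Codeword c = [2, 3, 4, 1] ∈ F_7^4.


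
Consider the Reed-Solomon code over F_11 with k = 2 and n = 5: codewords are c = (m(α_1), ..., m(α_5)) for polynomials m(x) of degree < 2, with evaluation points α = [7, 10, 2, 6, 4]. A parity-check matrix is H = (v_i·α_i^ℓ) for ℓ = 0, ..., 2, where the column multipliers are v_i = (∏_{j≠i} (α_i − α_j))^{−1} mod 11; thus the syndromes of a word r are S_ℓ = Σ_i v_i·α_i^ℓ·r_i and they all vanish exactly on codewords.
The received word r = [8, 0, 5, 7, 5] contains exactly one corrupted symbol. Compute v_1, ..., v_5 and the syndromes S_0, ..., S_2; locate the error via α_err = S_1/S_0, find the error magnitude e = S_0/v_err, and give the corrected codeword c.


S = (2, 4, 8), error at position 3, error magnitude e = 2, c = [8, 0, 3, 7, 5].

Step 1: column multipliers v_i = (∏_{j≠i}(α_i − α_j))^{−1} mod 11.
  i = 1 (α = 7): (7−10)(7−2)(7−6)(7−4) = (−3)·5·1·3 = −45 ≡ 10, so v_1 = 10^{−1} = 10 (mod 11).
  i = 2 (α = 10): (10−7)(10−2)(10−6)(10−4) = 3·8·4·6 = 576 ≡ 4, so v_2 = 4^{−1} = 3 (mod 11).
  i = 3 (α = 2): (2−7)(2−10)(2−6)(2−4) = (−5)·(−8)·(−4)·(−2) = 320 ≡ 1, so v_3 = 1^{−1} = 1 (mod 11).
  i = 4 (α = 6): (6−7)(6−10)(6−2)(6−4) = (−1)·(−4)·4·2 = 32 ≡ 10, so v_4 = 10^{−1} = 10 (mod 11).
  i = 5 (α = 4): (4−7)(4−10)(4−2)(4−6) = (−3)·(−6)·2·(−2) = −72 ≡ 5, so v_5 = 5^{−1} = 9 (mod 11).
  v = [10, 3, 1, 10, 9].
Step 2: syndromes of r = [8, 0, 5, 7, 5] (all sums mod 11).
  S_0 = Σ v_i r_i = 10·8 + 3·0 + 1·5 + 10·7 + 9·5 = 200 ≡ 2.
  S_1 = Σ v_i α_i r_i = 10·7·8 + 3·10·0 + 1·2·5 + 10·6·7 + 9·4·5 = 1170 ≡ 4.
  α_i^2 mod 11 = [5, 1, 4, 3, 5].
  S_2 = Σ v_i α_i^2 r_i = 10·5·8 + 3·1·0 + 1·4·5 + 10·3·7 + 9·5·5 = 855 ≡ 8.
  S = (2, 4, 8) ≠ 0, so r is not a codeword (an error is present).
Step 3: locate the error. For a single error e at position i, S_ℓ = v_i·e·α_i^ℓ, so α_err = S_1/S_0.
  S_0^{−1} = 2^{−1} = 6 (mod 11), so α_err = 4·6 = 24 ≡ 2 = α_3. Error position i = 3.
  Consistency check: S_2/S_1 = 8·3 = 24 ≡ 2 = α_err ✓ (single-error assumption holds).
Step 4: error magnitude e = S_0/v_3 = S_0·∏_{j≠3}(α_3 − α_j) = 2·1 = 2 ≡ 2 (mod 11).
Step 5: correct position 3: c_3 = r_3 − e = 5 − 2 ≡ 3 (mod 11). Hence c = [8, 0, 3, 7, 5].
  Check: interpolating c through the α_i gives m(x) = 1 + 1·x (degree < 2) with m(α_i) = c_i for every i, so c is indeed a codeword.


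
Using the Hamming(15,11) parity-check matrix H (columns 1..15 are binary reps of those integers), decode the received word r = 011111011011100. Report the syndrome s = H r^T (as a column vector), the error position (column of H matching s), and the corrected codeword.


s = (1, 1, 0, 1)^T, error position = 13, corrected codeword c = 011111011011000

Compute s = H r^T mod 2 one row at a time:
  s_1 = 1 + 1 + 0 + 1 + 1 + 1 + 0 + 0 = 5 ≡ 1 (mod 2).
  s_2 = 1 + 1 + 1 + 0 + 1 + 1 + 0 + 0 = 5 ≡ 1 (mod 2).
  s_3 = 1 + 1 + 1 + 0 + 0 + 1 + 0 + 0 = 4 ≡ 0 (mod 2).
  s_4 = 0 + 1 + 1 + 0 + 1 + 1 + 1 + 0 = 5 ≡ 1 (mod 2).
s = (1, 1, 0, 1)^T — this equals column 13 of H (binary 1101), so error is at position 13.
Correct: flip bit 13 of r = 011111011011100 to get c = 011111011011000.


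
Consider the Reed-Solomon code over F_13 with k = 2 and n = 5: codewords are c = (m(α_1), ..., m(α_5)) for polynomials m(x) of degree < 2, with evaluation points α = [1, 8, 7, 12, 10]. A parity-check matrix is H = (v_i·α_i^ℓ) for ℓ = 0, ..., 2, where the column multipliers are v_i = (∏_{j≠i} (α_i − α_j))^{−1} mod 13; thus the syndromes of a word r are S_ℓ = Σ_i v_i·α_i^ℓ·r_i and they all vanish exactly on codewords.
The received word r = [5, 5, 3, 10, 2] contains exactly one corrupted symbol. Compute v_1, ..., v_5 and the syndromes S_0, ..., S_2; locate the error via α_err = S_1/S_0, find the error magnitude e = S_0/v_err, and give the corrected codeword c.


S = (6, 9, 7), error at position 2, error magnitude e = 11, c = [5, 7, 3, 10, 2].

Step 1: column multipliers v_i = (∏_{j≠i}(α_i − α_j))^{−1} mod 13.
  i = 1 (α = 1): (1−8)(1−7)(1−12)(1−10) = (−7)·(−6)·(−11)·(−9) = 4158 ≡ 11, so v_1 = 11^{−1} = 6 (mod 13).
  i = 2 (α = 8): (8−1)(8−7)(8−12)(8−10) = 7·1·(−4)·(−2) = 56 ≡ 4, so v_2 = 4^{−1} = 10 (mod 13).
  i = 3 (α = 7): (7−1)(7−8)(7−12)(7−10) = 6·(−1)·(−5)·(−3) = −90 ≡ 1, so v_3 = 1^{−1} = 1 (mod 13).
  i = 4 (α = 12): (12−1)(12−8)(12−7)(12−10) = 11·4·5·2 = 440 ≡ 11, so v_4 = 11^{−1} = 6 (mod 13).
  i = 5 (α = 10): (10−1)(10−8)(10−7)(10−12) = 9·2·3·(−2) = −108 ≡ 9, so v_5 = 9^{−1} = 3 (mod 13).
  v = [6, 10, 1, 6, 3].
Step 2: syndromes of r = [5, 5, 3, 10, 2] (all sums mod 13).
  S_0 = Σ v_i r_i = 6·5 + 10·5 + 1·3 + 6·10 + 3·2 = 149 ≡ 6.
  S_1 = Σ v_i α_i r_i = 6·1·5 + 10·8·5 + 1·7·3 + 6·12·10 + 3·10·2 = 1231 ≡ 9.
  α_i^2 mod 13 = [1, 12, 10, 1, 9].
  S_2 = Σ v_i α_i^2 r_i = 6·1·5 + 10·12·5 + 1·10·3 + 6·1·10 + 3·9·2 = 774 ≡ 7.
  S = (6, 9, 7) ≠ 0, so r is not a codeword (an error is present).
Step 3: locate the error. For a single error e at position i, S_ℓ = v_i·e·α_i^ℓ, so α_err = S_1/S_0.
  S_0^{−1} = 6^{−1} = 11 (mod 13), so α_err = 9·11 = 99 ≡ 8 = α_2. Error position i = 2.
  Consistency check: S_2/S_1 = 7·3 = 21 ≡ 8 = α_err ✓ (single-error assumption holds).
Step 4: error magnitude e = S_0/v_2 = S_0·∏_{j≠2}(α_2 − α_j) = 6·4 = 24 ≡ 11 (mod 13).
Step 5: correct position 2: c_2 = r_2 − e = 5 − 11 ≡ 7 (mod 13). Hence c = [5, 7, 3, 10, 2].
  Check: interpolating c through the α_i gives m(x) = 1 + 4·x (degree < 2) with m(α_i) = c_i for every i, so c is indeed a codeword.


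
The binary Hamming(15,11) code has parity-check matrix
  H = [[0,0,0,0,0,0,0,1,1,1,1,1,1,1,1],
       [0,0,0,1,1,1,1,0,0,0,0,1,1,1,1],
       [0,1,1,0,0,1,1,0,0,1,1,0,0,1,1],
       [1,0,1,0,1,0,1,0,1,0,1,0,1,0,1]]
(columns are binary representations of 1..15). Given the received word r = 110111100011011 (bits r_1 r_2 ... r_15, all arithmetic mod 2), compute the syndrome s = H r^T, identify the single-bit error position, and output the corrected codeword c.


s = (0, 1, 0, 1)^T, error position = 5, corrected codeword c = 110101100011011

Compute s = H r^T mod 2 one row at a time:
  s_1 = 0 + 0 + 0 + 1 + 1 + 0 + 1 + 1 = 4 ≡ 0 (mod 2).
  s_2 = 1 + 1 + 1 + 1 + 1 + 0 + 1 + 1 = 7 ≡ 1 (mod 2).
  s_3 = 1 + 0 + 1 + 1 + 0 + 1 + 1 + 1 = 6 ≡ 0 (mod 2).
  s_4 = 1 + 0 + 1 + 1 + 0 + 1 + 0 + 1 = 5 ≡ 1 (mod 2).
s = (0, 1, 0, 1)^T — this equals column 5 of H (binary 0101), so error is at position 5.
Correct: flip bit 5 of r = 110111100011011 to get c = 110101100011011.


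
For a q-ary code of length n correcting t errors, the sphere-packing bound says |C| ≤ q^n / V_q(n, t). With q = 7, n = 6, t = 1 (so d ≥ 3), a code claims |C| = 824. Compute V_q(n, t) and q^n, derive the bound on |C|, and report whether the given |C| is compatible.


V_q(n, t) = 37, q^n = 117649, Hamming bound = 3179, |C| = 824 ≤ bound (satisfied).

Step 1: Compute V_q(n, t) = Σ_{j=0}^1 C(n, j) (q−1)^j.
  j = 0: C(6,0)·(6)^0 = 1·1 = 1.
  j = 1: C(6,1)·(6)^1 = 6·6 = 36.
  V_q(n, t) = 1 + 36 = 37.
Step 2: q^n = 7^6 = 117649.
Step 3: Hamming bound ⌊q^n / V_q(n,t)⌋ = ⌊117649/37⌋ = 3179.
Step 4: Compare |C| = 824 to 3179: satisfied.
The claimed |C| lies below the Hamming bound.


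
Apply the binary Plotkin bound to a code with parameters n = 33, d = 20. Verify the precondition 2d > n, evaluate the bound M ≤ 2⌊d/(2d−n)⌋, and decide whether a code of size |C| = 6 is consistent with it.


Plotkin bound M ≤ 4; given |C| = 6 > bound (violated).

Check applicability: 2d = 40, n = 33.
2d − n = 7 > 0, so Plotkin applies.
Compute d/(2d−n) = 20/7 ≈ 2.8571.
⌊d/(2d−n)⌋ = 2.
Plotkin bound: M ≤ 2·2 = 4.
Given |C| = 6, check: VIOLATED.
This |C| is above the Plotkin bound, so no binary code with n = 33, d = 20 and 6 codewords exists.


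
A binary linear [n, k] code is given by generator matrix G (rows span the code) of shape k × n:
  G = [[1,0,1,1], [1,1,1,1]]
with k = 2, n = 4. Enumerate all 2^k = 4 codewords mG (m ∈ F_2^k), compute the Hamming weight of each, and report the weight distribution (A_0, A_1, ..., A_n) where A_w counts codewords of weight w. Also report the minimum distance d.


Weight distribution: A_0 = 1, A_1 = 1, A_3 = 1, A_4 = 1. Minimum distance d = 1.

Enumerate all 2^2 = 4 messages m ∈ F_2^2.
For each, compute codeword c = mG in F_2^4, then tally its weight.
  m = 00 → c = 0000, weight = 0.
  m = 10 → c = 1011, weight = 3.
  m = 01 → c = 1111, weight = 4.
  m = 11 → c = 0100, weight = 1.
Tally weights:
  weight 0: 1 codewords.
  weight 1: 1 codewords.
  weight 3: 1 codewords.
  weight 4: 1 codewords.
Minimum distance d = smallest w > 0 with A_w > 0 = 1.
Sanity: Σ A_w = 4 = 2^2 = 4 ✓.


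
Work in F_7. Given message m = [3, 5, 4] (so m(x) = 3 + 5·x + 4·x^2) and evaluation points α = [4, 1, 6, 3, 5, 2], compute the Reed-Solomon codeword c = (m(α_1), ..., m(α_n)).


c = [3, 5, 2, 5, 2, 1]

Message polynomial: m(x) = 3 + 5·x + 4·x^2 (mod 7).
For each evaluation point α_i, compute m(α_i) mod 7:
  α_1 = 4: Horner steps 4 → 0 → 3, so m(4) = 3.
  α_2 = 1: Horner steps 4 → 2 → 5, so m(1) = 5.
  α_3 = 6: Horner steps 4 → 1 → 2, so m(6) = 2.
  α_4 = 3: Horner steps 4 → 3 → 5, so m(3) = 5.
  α_5 = 5: Horner steps 4 → 4 → 2, so m(5) = 2.
  α_6 = 2: Horner steps 4 → 6 → 1, so m(2) = 1.
Codeword c = [3, 5, 2, 5, 2, 1] ∈ F_7^6.


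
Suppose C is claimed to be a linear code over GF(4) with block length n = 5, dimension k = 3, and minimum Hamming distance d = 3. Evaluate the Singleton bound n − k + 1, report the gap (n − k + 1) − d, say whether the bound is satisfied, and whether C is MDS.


Singleton RHS = n − k + 1 = 3, slack = 0, bound satisfied, MDS.

Singleton bound: d ≤ n − k + 1.
Here n = 5, k = 3, so n − k + 1 = 3.
Given d = 3, check d ≤ 3: YES.
Slack = (n − k + 1) − d = 0.
The code is MDS (slack = 0).
Description: the claimed parameters are [5, 3, 3]_4; such a code would be MDS (meets Singleton bound).


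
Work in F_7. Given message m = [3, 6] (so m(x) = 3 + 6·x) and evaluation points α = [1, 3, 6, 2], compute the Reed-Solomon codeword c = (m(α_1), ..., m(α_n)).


c = [2, 0, 4, 1]

Message polynomial: m(x) = 3 + 6·x (mod 7).
For each evaluation point α_i, compute m(α_i) mod 7:
  α_1 = 1: Horner steps 6 → 2, so m(1) = 2.
  α_2 = 3: Horner steps 6 → 0, so m(3) = 0.
  α_3 = 6: Horner steps 6 → 4, so m(6) = 4.
  α_4 = 2: Horner steps 6 → 1, so m(2) = 1.
Codeword c = [2, 0, 4, 1] ∈ F_7^4.


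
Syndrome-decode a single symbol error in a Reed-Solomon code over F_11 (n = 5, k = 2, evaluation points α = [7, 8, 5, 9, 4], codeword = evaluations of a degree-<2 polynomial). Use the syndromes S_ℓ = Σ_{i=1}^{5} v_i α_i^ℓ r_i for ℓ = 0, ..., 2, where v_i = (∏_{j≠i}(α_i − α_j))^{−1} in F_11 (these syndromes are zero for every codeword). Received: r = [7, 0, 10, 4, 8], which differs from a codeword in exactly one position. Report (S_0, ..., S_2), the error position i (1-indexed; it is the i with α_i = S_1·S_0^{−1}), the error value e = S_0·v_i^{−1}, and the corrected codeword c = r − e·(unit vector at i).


S = (7, 6, 2), error at position 5, error magnitude e = 2, c = [7, 0, 10, 4, 6].

Step 1: column multipliers v_i = (∏_{j≠i}(α_i − α_j))^{−1} mod 11.
  i = 1 (α = 7): (7−8)(7−5)(7−9)(7−4) = (−1)·2·(−2)·3 = 12 ≡ 1, so v_1 = 1^{−1} = 1 (mod 11).
  i = 2 (α = 8): (8−7)(8−5)(8−9)(8−4) = 1·3·(−1)·4 = −12 ≡ 10, so v_2 = 10^{−1} = 10 (mod 11).
  i = 3 (α = 5): (5−7)(5−8)(5−9)(5−4) = (−2)·(−3)·(−4)·1 = −24 ≡ 9, so v_3 = 9^{−1} = 5 (mod 11).
  i = 4 (α = 9): (9−7)(9−8)(9−5)(9−4) = 2·1·4·5 = 40 ≡ 7, so v_4 = 7^{−1} = 8 (mod 11).
  i = 5 (α = 4): (4−7)(4−8)(4−5)(4−9) = (−3)·(−4)·(−1)·(−5) = 60 ≡ 5, so v_5 = 5^{−1} = 9 (mod 11).
  v = [1, 10, 5, 8, 9].
Step 2: syndromes of r = [7, 0, 10, 4, 8] (all sums mod 11).
  S_0 = Σ v_i r_i = 1·7 + 10·0 + 5·10 + 8·4 + 9·8 = 161 ≡ 7.
  S_1 = Σ v_i α_i r_i = 1·7·7 + 10·8·0 + 5·5·10 + 8·9·4 + 9·4·8 = 875 ≡ 6.
  α_i^2 mod 11 = [5, 9, 3, 4, 5].
  S_2 = Σ v_i α_i^2 r_i = 1·5·7 + 10·9·0 + 5·3·10 + 8·4·4 + 9·5·8 = 673 ≡ 2.
  S = (7, 6, 2) ≠ 0, so r is not a codeword (an error is present).
Step 3: locate the error. For a single error e at position i, S_ℓ = v_i·e·α_i^ℓ, so α_err = S_1/S_0.
  S_0^{−1} = 7^{−1} = 8 (mod 11), so α_err = 6·8 = 48 ≡ 4 = α_5. Error position i = 5.
  Consistency check: S_2/S_1 = 2·2 = 4 ≡ 4 = α_err ✓ (single-error assumption holds).
Step 4: error magnitude e = S_0/v_5 = S_0·∏_{j≠5}(α_5 − α_j) = 7·5 = 35 ≡ 2 (mod 11).
Step 5: correct position 5: c_5 = r_5 − e = 8 − 2 ≡ 6 (mod 11). Hence c = [7, 0, 10, 4, 6].
  Check: interpolating c through the α_i gives m(x) = 1 + 4·x (degree < 2) with m(α_i) = c_i for every i, so c is indeed a codeword.


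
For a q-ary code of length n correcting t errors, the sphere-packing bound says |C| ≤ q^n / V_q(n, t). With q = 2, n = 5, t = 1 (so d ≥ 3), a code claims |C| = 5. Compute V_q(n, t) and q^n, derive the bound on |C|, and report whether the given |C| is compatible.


V_q(n, t) = 6, q^n = 32, Hamming bound = 5, |C| = 5 ≤ bound (satisfied).

Step 1: Compute V_q(n, t) = Σ_{j=0}^1 C(n, j) (q−1)^j.
  j = 0: C(5,0)·(1)^0 = 1·1 = 1.
  j = 1: C(5,1)·(1)^1 = 5·1 = 5.
  V_q(n, t) = 1 + 5 = 6.
Step 2: q^n = 2^5 = 32.
Step 3: Hamming bound ⌊q^n / V_q(n,t)⌋ = ⌊32/6⌋ = 5.
Step 4: Compare |C| = 5 to 5: satisfied.
The claimed |C| lies at the Hamming bound (tight).


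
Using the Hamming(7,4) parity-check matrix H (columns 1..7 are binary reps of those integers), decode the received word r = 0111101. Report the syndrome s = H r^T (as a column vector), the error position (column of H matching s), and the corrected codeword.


s = (1, 1, 1)^T, error position = 7, corrected codeword c = 0111100

Compute s = H r^T mod 2 one row at a time:
  s_1 = 1 + 1 + 0 + 1 = 3 ≡ 1 (mod 2).
  s_2 = 1 + 1 + 0 + 1 = 3 ≡ 1 (mod 2).
  s_3 = 0 + 1 + 1 + 1 = 3 ≡ 1 (mod 2).
s = (1, 1, 1)^T — this equals column 7 of H (binary 111), so error is at position 7.
Correct: flip bit 7 of r = 0111101 to get c = 0111100.


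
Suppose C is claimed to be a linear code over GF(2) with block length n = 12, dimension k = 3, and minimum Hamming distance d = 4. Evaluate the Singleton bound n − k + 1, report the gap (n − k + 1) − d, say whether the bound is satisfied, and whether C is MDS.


Singleton RHS = n − k + 1 = 10, slack = 6, bound satisfied, not MDS.

Singleton bound: d ≤ n − k + 1.
Here n = 12, k = 3, so n − k + 1 = 10.
Given d = 4, check d ≤ 10: YES.
Slack = (n − k + 1) − d = 6.
The code is NOT MDS (slack = 6 > 0).
Description: the claimed parameters are [12, 3, 4]_2; such a code would be non-MDS.


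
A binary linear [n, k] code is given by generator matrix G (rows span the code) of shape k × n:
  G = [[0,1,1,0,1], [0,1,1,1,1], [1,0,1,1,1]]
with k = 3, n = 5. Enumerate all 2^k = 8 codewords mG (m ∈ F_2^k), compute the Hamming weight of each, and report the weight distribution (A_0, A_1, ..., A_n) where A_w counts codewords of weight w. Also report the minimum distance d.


Weight distribution: A_0 = 1, A_1 = 1, A_2 = 1, A_3 = 3, A_4 = 2. Minimum distance d = 1.

Enumerate all 2^3 = 8 messages m ∈ F_2^3.
For each, compute codeword c = mG in F_2^5, then tally its weight.
  m = 000 → c = 00000, weight = 0.
  m = 100 → c = 01101, weight = 3.
  m = 010 → c = 01111, weight = 4.
  m = 110 → c = 00010, weight = 1.
  m = 001 → c = 10111, weight = 4.
  m = 101 → c = 11010, weight = 3.
  m = 011 → c = 11000, weight = 2.
  m = 111 → c = 10101, weight = 3.
Tally weights:
  weight 0: 1 codewords.
  weight 1: 1 codewords.
  weight 2: 1 codewords.
  weight 3: 3 codewords.
  weight 4: 2 codewords.
Minimum distance d = smallest w > 0 with A_w > 0 = 1.
Sanity: Σ A_w = 8 = 2^3 = 8 ✓.


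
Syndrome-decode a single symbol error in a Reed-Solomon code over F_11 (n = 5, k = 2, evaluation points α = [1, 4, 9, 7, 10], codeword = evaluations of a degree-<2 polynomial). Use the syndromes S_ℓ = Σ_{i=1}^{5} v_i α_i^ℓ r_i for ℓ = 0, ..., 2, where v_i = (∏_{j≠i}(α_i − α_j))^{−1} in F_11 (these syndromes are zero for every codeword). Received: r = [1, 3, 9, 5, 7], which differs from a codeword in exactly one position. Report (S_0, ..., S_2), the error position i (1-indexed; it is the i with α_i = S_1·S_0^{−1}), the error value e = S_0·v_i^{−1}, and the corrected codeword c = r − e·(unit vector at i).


S = (4, 3, 5), error at position 3, error magnitude e = 10, c = [1, 3, 10, 5, 7].

Step 1: column multipliers v_i = (∏_{j≠i}(α_i − α_j))^{−1} mod 11.
  i = 1 (α = 1): (1−4)(1−9)(1−7)(1−10) = (−3)·(−8)·(−6)·(−9) = 1296 ≡ 9, so v_1 = 9^{−1} = 5 (mod 11).
  i = 2 (α = 4): (4−1)(4−9)(4−7)(4−10) = 3·(−5)·(−3)·(−6) = −270 ≡ 5, so v_2 = 5^{−1} = 9 (mod 11).
  i = 3 (α = 9): (9−1)(9−4)(9−7)(9−10) = 8·5·2·(−1) = −80 ≡ 8, so v_3 = 8^{−1} = 7 (mod 11).
  i = 4 (α = 7): (7−1)(7−4)(7−9)(7−10) = 6·3·(−2)·(−3) = 108 ≡ 9, so v_4 = 9^{−1} = 5 (mod 11).
  i = 5 (α = 10): (10−1)(10−4)(10−9)(10−7) = 9·6·1·3 = 162 ≡ 8, so v_5 = 8^{−1} = 7 (mod 11).
  v = [5, 9, 7, 5, 7].
Step 2: syndromes of r = [1, 3, 9, 5, 7] (all sums mod 11).
  S_0 = Σ v_i r_i = 5·1 + 9·3 + 7·9 + 5·5 + 7·7 = 169 ≡ 4.
  S_1 = Σ v_i α_i r_i = 5·1·1 + 9·4·3 + 7·9·9 + 5·7·5 + 7·10·7 = 1345 ≡ 3.
  α_i^2 mod 11 = [1, 5, 4, 5, 1].
  S_2 = Σ v_i α_i^2 r_i = 5·1·1 + 9·5·3 + 7·4·9 + 5·5·5 + 7·1·7 = 566 ≡ 5.
  S = (4, 3, 5) ≠ 0, so r is not a codeword (an error is present).
Step 3: locate the error. For a single error e at position i, S_ℓ = v_i·e·α_i^ℓ, so α_err = S_1/S_0.
  S_0^{−1} = 4^{−1} = 3 (mod 11), so α_err = 3·3 = 9 ≡ 9 = α_3. Error position i = 3.
  Consistency check: S_2/S_1 = 5·4 = 20 ≡ 9 = α_err ✓ (single-error assumption holds).
Step 4: error magnitude e = S_0/v_3 = S_0·∏_{j≠3}(α_3 − α_j) = 4·8 = 32 ≡ 10 (mod 11).
Step 5: correct position 3: c_3 = r_3 − e = 9 − 10 ≡ 10 (mod 11). Hence c = [1, 3, 10, 5, 7].
  Check: interpolating c through the α_i gives m(x) = 4 + 8·x (degree < 2) with m(α_i) = c_i for every i, so c is indeed a codeword.


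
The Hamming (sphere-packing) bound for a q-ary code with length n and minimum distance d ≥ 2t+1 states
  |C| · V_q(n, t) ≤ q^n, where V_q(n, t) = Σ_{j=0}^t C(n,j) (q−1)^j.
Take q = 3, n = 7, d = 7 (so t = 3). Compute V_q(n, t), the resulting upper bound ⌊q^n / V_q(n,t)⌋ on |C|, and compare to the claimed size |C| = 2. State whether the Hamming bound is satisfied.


V_q(n, t) = 379, q^n = 2187, Hamming bound = 5, |C| = 2 ≤ bound (satisfied).

Step 1: Compute V_q(n, t) = Σ_{j=0}^3 C(n, j) (q−1)^j.
  j = 0: C(7,0)·(2)^0 = 1·1 = 1.
  j = 1: C(7,1)·(2)^1 = 7·2 = 14.
  j = 2: C(7,2)·(2)^2 = 21·4 = 84.
  j = 3: C(7,3)·(2)^3 = 35·8 = 280.
  V_q(n, t) = 1 + 14 + 84 + 280 = 379.
Step 2: q^n = 3^7 = 2187.
Step 3: Hamming bound ⌊q^n / V_q(n,t)⌋ = ⌊2187/379⌋ = 5.
Step 4: Compare |C| = 2 to 5: satisfied.
The claimed |C| lies below the Hamming bound.


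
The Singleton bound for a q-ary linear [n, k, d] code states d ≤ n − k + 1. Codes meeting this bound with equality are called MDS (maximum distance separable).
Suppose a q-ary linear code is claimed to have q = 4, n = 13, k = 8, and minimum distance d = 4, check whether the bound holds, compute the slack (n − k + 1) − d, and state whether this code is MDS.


Singleton RHS = n − k + 1 = 6, slack = 2, bound satisfied, not MDS.

Singleton bound: d ≤ n − k + 1.
Here n = 13, k = 8, so n − k + 1 = 6.
Given d = 4, check d ≤ 6: YES.
Slack = (n − k + 1) − d = 2.
The code is NOT MDS (slack = 2 > 0).
Description: the claimed parameters are [13, 8, 4]_4; such a code would be non-MDS.


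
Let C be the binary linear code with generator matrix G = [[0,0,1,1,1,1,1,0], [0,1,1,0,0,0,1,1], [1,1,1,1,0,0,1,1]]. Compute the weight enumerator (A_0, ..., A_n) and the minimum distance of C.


Weight distribution: A_0 = 1, A_2 = 1, A_4 = 1, A_5 = 4, A_6 = 1. Minimum distance d = 2.

Enumerate all 2^3 = 8 messages m ∈ F_2^3.
For each, compute codeword c = mG in F_2^8, then tally its weight.
  m = 000 → c = 00000000, weight = 0.
  m = 100 → c = 00111110, weight = 5.
  m = 010 → c = 01100011, weight = 4.
  m = 110 → c = 01011101, weight = 5.
  m = 001 → c = 11110011, weight = 6.
  m = 101 → c = 11001101, weight = 5.
  m = 011 → c = 10010000, weight = 2.
  m = 111 → c = 10101110, weight = 5.
Tally weights:
  weight 0: 1 codewords.
  weight 2: 1 codewords.
  weight 4: 1 codewords.
  weight 5: 4 codewords.
  weight 6: 1 codewords.
Minimum distance d = smallest w > 0 with A_w > 0 = 2.
Sanity: Σ A_w = 8 = 2^3 = 8 ✓.


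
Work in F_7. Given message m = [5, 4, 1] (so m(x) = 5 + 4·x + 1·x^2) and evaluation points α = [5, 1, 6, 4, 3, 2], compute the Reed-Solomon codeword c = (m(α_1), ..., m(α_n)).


c = [1, 3, 2, 2, 5, 3]

Message polynomial: m(x) = 5 + 4·x + 1·x^2 (mod 7).
For each evaluation point α_i, compute m(α_i) mod 7:
  α_1 = 5: Horner steps 1 → 2 → 1, so m(5) = 1.
  α_2 = 1: Horner steps 1 → 5 → 3, so m(1) = 3.
  α_3 = 6: Horner steps 1 → 3 → 2, so m(6) = 2.
  α_4 = 4: Horner steps 1 → 1 → 2, so m(4) = 2.
  α_5 = 3: Horner steps 1 → 0 → 5, so m(3) = 5.
  α_6 = 2: Horner steps 1 → 6 → 3, so m(2) = 3.
Codeword c = [1, 3, 2, 2, 5, 3] ∈ F_7^6.


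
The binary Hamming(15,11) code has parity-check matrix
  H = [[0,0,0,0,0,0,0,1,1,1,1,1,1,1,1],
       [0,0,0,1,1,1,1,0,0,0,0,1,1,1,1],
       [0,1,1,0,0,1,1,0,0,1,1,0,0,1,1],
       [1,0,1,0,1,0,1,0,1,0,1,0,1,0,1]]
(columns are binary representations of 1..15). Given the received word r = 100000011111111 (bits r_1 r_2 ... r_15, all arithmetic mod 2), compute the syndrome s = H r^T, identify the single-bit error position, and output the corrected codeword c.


s = (0, 0, 0, 1)^T, error position = 1, corrected codeword c = 000000011111111

Compute s = H r^T mod 2 one row at a time:
  s_1 = 1 + 1 + 1 + 1 + 1 + 1 + 1 + 1 = 8 ≡ 0 (mod 2).
  s_2 = 0 + 0 + 0 + 0 + 1 + 1 + 1 + 1 = 4 ≡ 0 (mod 2).
  s_3 = 0 + 0 + 0 + 0 + 1 + 1 + 1 + 1 = 4 ≡ 0 (mod 2).
  s_4 = 1 + 0 + 0 + 0 + 1 + 1 + 1 + 1 = 5 ≡ 1 (mod 2).
s = (0, 0, 0, 1)^T — this equals column 1 of H (binary 0001), so error is at position 1.
Correct: flip bit 1 of r = 100000011111111 to get c = 000000011111111.


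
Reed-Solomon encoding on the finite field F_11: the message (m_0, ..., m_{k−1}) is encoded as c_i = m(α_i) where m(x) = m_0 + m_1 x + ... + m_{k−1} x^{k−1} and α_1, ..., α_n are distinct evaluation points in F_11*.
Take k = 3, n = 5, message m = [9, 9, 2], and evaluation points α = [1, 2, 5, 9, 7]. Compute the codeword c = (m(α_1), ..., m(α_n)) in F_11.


c = [9, 2, 5, 10, 5]

Message polynomial: m(x) = 9 + 9·x + 2·x^2 (mod 11).
For each evaluation point α_i, compute m(α_i) mod 11:
  α_1 = 1: Horner steps 2 → 0 → 9, so m(1) = 9.
  α_2 = 2: Horner steps 2 → 2 → 2, so m(2) = 2.
  α_3 = 5: Horner steps 2 → 8 → 5, so m(5) = 5.
  α_4 = 9: Horner steps 2 → 5 → 10, so m(9) = 10.
  α_5 = 7: Horner steps 2 → 1 → 5, so m(7) = 5.
Codeword c = [9, 2, 5, 10, 5] ∈ F_11^5.


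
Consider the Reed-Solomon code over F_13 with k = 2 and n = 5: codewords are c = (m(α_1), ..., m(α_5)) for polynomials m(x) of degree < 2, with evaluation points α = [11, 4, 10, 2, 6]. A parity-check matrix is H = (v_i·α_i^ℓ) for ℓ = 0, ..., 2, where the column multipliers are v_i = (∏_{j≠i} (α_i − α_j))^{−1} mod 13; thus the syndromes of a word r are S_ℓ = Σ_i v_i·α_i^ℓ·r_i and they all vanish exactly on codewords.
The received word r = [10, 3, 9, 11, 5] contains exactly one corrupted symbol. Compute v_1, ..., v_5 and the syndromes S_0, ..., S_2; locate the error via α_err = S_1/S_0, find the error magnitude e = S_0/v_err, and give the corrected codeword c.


S = (9, 5, 10), error at position 4, error magnitude e = 10, c = [10, 3, 9, 1, 5].

Step 1: column multipliers v_i = (∏_{j≠i}(α_i − α_j))^{−1} mod 13.
  i = 1 (α = 11): (11−4)(11−10)(11−2)(11−6) = 7·1·9·5 = 315 ≡ 3, so v_1 = 3^{−1} = 9 (mod 13).
  i = 2 (α = 4): (4−11)(4−10)(4−2)(4−6) = (−7)·(−6)·2·(−2) = −168 ≡ 1, so v_2 = 1^{−1} = 1 (mod 13).
  i = 3 (α = 10): (10−11)(10−4)(10−2)(10−6) = (−1)·6·8·4 = −192 ≡ 3, so v_3 = 3^{−1} = 9 (mod 13).
  i = 4 (α = 2): (2−11)(2−4)(2−10)(2−6) = (−9)·(−2)·(−8)·(−4) = 576 ≡ 4, so v_4 = 4^{−1} = 10 (mod 13).
  i = 5 (α = 6): (6−11)(6−4)(6−10)(6−2) = (−5)·2·(−4)·4 = 160 ≡ 4, so v_5 = 4^{−1} = 10 (mod 13).
  v = [9, 1, 9, 10, 10].
Step 2: syndromes of r = [10, 3, 9, 11, 5] (all sums mod 13).
  S_0 = Σ v_i r_i = 9·10 + 1·3 + 9·9 + 10·11 + 10·5 = 334 ≡ 9.
  S_1 = Σ v_i α_i r_i = 9·11·10 + 1·4·3 + 9·10·9 + 10·2·11 + 10·6·5 = 2332 ≡ 5.
  α_i^2 mod 13 = [4, 3, 9, 4, 10].
  S_2 = Σ v_i α_i^2 r_i = 9·4·10 + 1·3·3 + 9·9·9 + 10·4·11 + 10·10·5 = 2038 ≡ 10.
  S = (9, 5, 10) ≠ 0, so r is not a codeword (an error is present).
Step 3: locate the error. For a single error e at position i, S_ℓ = v_i·e·α_i^ℓ, so α_err = S_1/S_0.
  S_0^{−1} = 9^{−1} = 3 (mod 13), so α_err = 5·3 = 15 ≡ 2 = α_4. Error position i = 4.
  Consistency check: S_2/S_1 = 10·8 = 80 ≡ 2 = α_err ✓ (single-error assumption holds).
Step 4: error magnitude e = S_0/v_4 = S_0·∏_{j≠4}(α_4 − α_j) = 9·4 = 36 ≡ 10 (mod 13).
Step 5: correct position 4: c_4 = r_4 − e = 11 − 10 ≡ 1 (mod 13). Hence c = [10, 3, 9, 1, 5].
  Check: interpolating c through the α_i gives m(x) = 12 + 1·x (degree < 2) with m(α_i) = c_i for every i, so c is indeed a codeword.


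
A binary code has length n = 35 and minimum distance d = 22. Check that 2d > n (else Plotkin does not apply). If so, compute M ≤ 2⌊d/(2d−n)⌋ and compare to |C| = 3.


Plotkin bound M ≤ 4; given |C| = 3 ≤ bound (satisfied).

Check applicability: 2d = 44, n = 35.
2d − n = 9 > 0, so Plotkin applies.
Compute d/(2d−n) = 22/9 ≈ 2.4444.
⌊d/(2d−n)⌋ = 2.
Plotkin bound: M ≤ 2·2 = 4.
Given |C| = 3, check: satisfied.
This |C| is below the Plotkin bound.


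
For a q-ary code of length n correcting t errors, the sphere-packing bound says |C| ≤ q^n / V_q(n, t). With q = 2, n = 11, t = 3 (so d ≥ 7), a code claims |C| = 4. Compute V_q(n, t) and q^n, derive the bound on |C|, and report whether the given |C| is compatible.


V_q(n, t) = 232, q^n = 2048, Hamming bound = 8, |C| = 4 ≤ bound (satisfied).

Step 1: Compute V_q(n, t) = Σ_{j=0}^3 C(n, j) (q−1)^j.
  j = 0: C(11,0)·(1)^0 = 1·1 = 1.
  j = 1: C(11,1)·(1)^1 = 11·1 = 11.
  j = 2: C(11,2)·(1)^2 = 55·1 = 55.
  j = 3: C(11,3)·(1)^3 = 165·1 = 165.
  V_q(n, t) = 1 + 11 + 55 + 165 = 232.
Step 2: q^n = 2^11 = 2048.
Step 3: Hamming bound ⌊q^n / V_q(n,t)⌋ = ⌊2048/232⌋ = 8.
Step 4: Compare |C| = 4 to 8: satisfied.
The claimed |C| lies below the Hamming bound.


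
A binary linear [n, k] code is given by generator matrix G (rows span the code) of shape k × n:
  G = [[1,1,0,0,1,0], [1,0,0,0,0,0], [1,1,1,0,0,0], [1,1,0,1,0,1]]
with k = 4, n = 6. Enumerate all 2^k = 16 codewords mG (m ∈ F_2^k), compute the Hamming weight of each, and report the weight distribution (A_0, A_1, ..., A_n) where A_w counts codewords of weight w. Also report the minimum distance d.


Weight distribution: A_0 = 1, A_1 = 1, A_2 = 3, A_3 = 6, A_4 = 3, A_5 = 1, A_6 = 1. Minimum distance d = 1.

Enumerate all 2^4 = 16 messages m ∈ F_2^4.
For each, compute codeword c = mG in F_2^6, then tally its weight.
  m = 0000 → c = 000000, weight = 0.
  m = 1000 → c = 110010, weight = 3.
  m = 0100 → c = 100000, weight = 1.
  m = 1100 → c = 010010, weight = 2.
  m = 0010 → c = 111000, weight = 3.
  m = 1010 → c = 001010, weight = 2.
  m = 0110 → c = 011000, weight = 2.
  m = 1110 → c = 101010, weight = 3.
  m = 0001 → c = 110101, weight = 4.
  m = 1001 → c = 000111, weight = 3.
  m = 0101 → c = 010101, weight = 3.
  m = 1101 → c = 100111, weight = 4.
  m = 0011 → c = 001101, weight = 3.
  m = 1011 → c = 111111, weight = 6.
  m = 0111 → c = 101101, weight = 4.
  m = 1111 → c = 011111, weight = 5.
Tally weights:
  weight 0: 1 codewords.
  weight 1: 1 codewords.
  weight 2: 3 codewords.
  weight 3: 6 codewords.
  weight 4: 3 codewords.
  weight 5: 1 codewords.
  weight 6: 1 codewords.
Minimum distance d = smallest w > 0 with A_w > 0 = 1.
Sanity: Σ A_w = 16 = 2^4 = 16 ✓.


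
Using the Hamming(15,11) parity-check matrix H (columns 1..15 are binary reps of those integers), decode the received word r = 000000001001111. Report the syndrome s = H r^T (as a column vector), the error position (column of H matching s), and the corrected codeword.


s = (1, 0, 0, 1)^T, error position = 9, corrected codeword c = 000000000001111

Compute s = H r^T mod 2 one row at a time:
  s_1 = 0 + 1 + 0 + 0 + 1 + 1 + 1 + 1 = 5 ≡ 1 (mod 2).
  s_2 = 0 + 0 + 0 + 0 + 1 + 1 + 1 + 1 = 4 ≡ 0 (mod 2).
  s_3 = 0 + 0 + 0 + 0 + 0 + 0 + 1 + 1 = 2 ≡ 0 (mod 2).
  s_4 = 0 + 0 + 0 + 0 + 1 + 0 + 1 + 1 = 3 ≡ 1 (mod 2).
s = (1, 0, 0, 1)^T — this equals column 9 of H (binary 1001), so error is at position 9.
Correct: flip bit 9 of r = 000000001001111 to get c = 000000000001111.


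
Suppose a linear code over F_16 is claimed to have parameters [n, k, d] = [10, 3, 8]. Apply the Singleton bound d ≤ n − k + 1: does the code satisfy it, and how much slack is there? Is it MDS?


Singleton RHS = n − k + 1 = 8, slack = 0, bound satisfied, MDS.

Singleton bound: d ≤ n − k + 1.
Here n = 10, k = 3, so n − k + 1 = 8.
Given d = 8, check d ≤ 8: YES.
Slack = (n − k + 1) − d = 0.
The code is MDS (slack = 0).
Description: the claimed parameters are [10, 3, 8]_16; such a code would be MDS (meets Singleton bound).


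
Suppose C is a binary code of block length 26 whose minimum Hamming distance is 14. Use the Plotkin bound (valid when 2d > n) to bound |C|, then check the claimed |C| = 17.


Plotkin bound M ≤ 14; given |C| = 17 > bound (violated).

Check applicability: 2d = 28, n = 26.
2d − n = 2 > 0, so Plotkin applies.
Compute d/(2d−n) = 14/2 ≈ 7.0000.
⌊d/(2d−n)⌋ = 7.
Plotkin bound: M ≤ 2·7 = 14.
Given |C| = 17, check: VIOLATED.
This |C| is above the Plotkin bound, so no binary code with n = 26, d = 14 and 17 codewords exists.


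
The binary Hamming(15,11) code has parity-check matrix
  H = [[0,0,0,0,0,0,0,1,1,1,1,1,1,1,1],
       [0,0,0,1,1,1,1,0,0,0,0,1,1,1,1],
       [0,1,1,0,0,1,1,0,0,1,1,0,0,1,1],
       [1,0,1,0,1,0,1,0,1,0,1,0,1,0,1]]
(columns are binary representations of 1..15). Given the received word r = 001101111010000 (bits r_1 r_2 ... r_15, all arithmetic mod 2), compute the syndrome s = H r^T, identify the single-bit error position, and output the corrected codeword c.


s = (1, 1, 0, 0)^T, error position = 12, corrected codeword c = 001101111011000

Compute s = H r^T mod 2 one row at a time:
  s_1 = 1 + 1 + 0 + 1 + 0 + 0 + 0 + 0 = 3 ≡ 1 (mod 2).
  s_2 = 1 + 0 + 1 + 1 + 0 + 0 + 0 + 0 = 3 ≡ 1 (mod 2).
  s_3 = 0 + 1 + 1 + 1 + 0 + 1 + 0 + 0 = 4 ≡ 0 (mod 2).
  s_4 = 0 + 1 + 0 + 1 + 1 + 1 + 0 + 0 = 4 ≡ 0 (mod 2).
s = (1, 1, 0, 0)^T — this equals column 12 of H (binary 1100), so error is at position 12.
Correct: flip bit 12 of r = 001101111010000 to get c = 001101111011000.


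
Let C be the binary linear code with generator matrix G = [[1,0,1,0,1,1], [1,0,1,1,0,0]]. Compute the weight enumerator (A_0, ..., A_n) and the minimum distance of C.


Weight distribution: A_0 = 1, A_3 = 2, A_4 = 1. Minimum distance d = 3.

Enumerate all 2^2 = 4 messages m ∈ F_2^2.
For each, compute codeword c = mG in F_2^6, then tally its weight.
  m = 00 → c = 000000, weight = 0.
  m = 10 → c = 101011, weight = 4.
  m = 01 → c = 101100, weight = 3.
  m = 11 → c = 000111, weight = 3.
Tally weights:
  weight 0: 1 codewords.
  weight 3: 2 codewords.
  weight 4: 1 codewords.
Minimum distance d = smallest w > 0 with A_w > 0 = 3.
Sanity: Σ A_w = 4 = 2^2 = 4 ✓.


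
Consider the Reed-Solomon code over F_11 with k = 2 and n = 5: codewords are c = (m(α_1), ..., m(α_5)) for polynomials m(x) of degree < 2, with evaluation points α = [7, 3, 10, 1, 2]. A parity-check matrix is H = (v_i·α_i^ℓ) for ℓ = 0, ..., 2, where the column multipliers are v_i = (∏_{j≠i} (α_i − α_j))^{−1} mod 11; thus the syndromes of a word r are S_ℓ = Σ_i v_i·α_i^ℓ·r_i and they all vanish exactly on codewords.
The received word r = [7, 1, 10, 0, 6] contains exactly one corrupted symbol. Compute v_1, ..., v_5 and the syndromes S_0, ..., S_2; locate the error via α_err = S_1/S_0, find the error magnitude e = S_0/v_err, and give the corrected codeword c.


S = (5, 2, 3), error at position 1, error magnitude e = 4, c = [3, 1, 10, 0, 6].

Step 1: column multipliers v_i = (∏_{j≠i}(α_i − α_j))^{−1} mod 11.
  i = 1 (α = 7): (7−3)(7−10)(7−1)(7−2) = 4·(−3)·6·5 = −360 ≡ 3, so v_1 = 3^{−1} = 4 (mod 11).
  i = 2 (α = 3): (3−7)(3−10)(3−1)(3−2) = (−4)·(−7)·2·1 = 56 ≡ 1, so v_2 = 1^{−1} = 1 (mod 11).
  i = 3 (α = 10): (10−7)(10−3)(10−1)(10−2) = 3·7·9·8 = 1512 ≡ 5, so v_3 = 5^{−1} = 9 (mod 11).
  i = 4 (α = 1): (1−7)(1−3)(1−10)(1−2) = (−6)·(−2)·(−9)·(−1) = 108 ≡ 9, so v_4 = 9^{−1} = 5 (mod 11).
  i = 5 (α = 2): (2−7)(2−3)(2−10)(2−1) = (−5)·(−1)·(−8)·1 = −40 ≡ 4, so v_5 = 4^{−1} = 3 (mod 11).
  v = [4, 1, 9, 5, 3].
Step 2: syndromes of r = [7, 1, 10, 0, 6] (all sums mod 11).
  S_0 = Σ v_i r_i = 4·7 + 1·1 + 9·10 + 5·0 + 3·6 = 137 ≡ 5.
  S_1 = Σ v_i α_i r_i = 4·7·7 + 1·3·1 + 9·10·10 + 5·1·0 + 3·2·6 = 1135 ≡ 2.
  α_i^2 mod 11 = [5, 9, 1, 1, 4].
  S_2 = Σ v_i α_i^2 r_i = 4·5·7 + 1·9·1 + 9·1·10 + 5·1·0 + 3·4·6 = 311 ≡ 3.
  S = (5, 2, 3) ≠ 0, so r is not a codeword (an error is present).
Step 3: locate the error. For a single error e at position i, S_ℓ = v_i·e·α_i^ℓ, so α_err = S_1/S_0.
  S_0^{−1} = 5^{−1} = 9 (mod 11), so α_err = 2·9 = 18 ≡ 7 = α_1. Error position i = 1.
  Consistency check: S_2/S_1 = 3·6 = 18 ≡ 7 = α_err ✓ (single-error assumption holds).
Step 4: error magnitude e = S_0/v_1 = S_0·∏_{j≠1}(α_1 − α_j) = 5·3 = 15 ≡ 4 (mod 11).
Step 5: correct position 1: c_1 = r_1 − e = 7 − 4 ≡ 3 (mod 11). Hence c = [3, 1, 10, 0, 6].
  Check: interpolating c through the α_i gives m(x) = 5 + 6·x (degree < 2) with m(α_i) = c_i for every i, so c is indeed a codeword.


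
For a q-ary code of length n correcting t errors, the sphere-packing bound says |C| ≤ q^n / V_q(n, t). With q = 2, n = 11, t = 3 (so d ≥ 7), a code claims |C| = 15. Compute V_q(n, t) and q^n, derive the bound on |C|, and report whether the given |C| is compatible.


V_q(n, t) = 232, q^n = 2048, Hamming bound = 8, |C| = 15 > bound (violated).

Step 1: Compute V_q(n, t) = Σ_{j=0}^3 C(n, j) (q−1)^j.
  j = 0: C(11,0)·(1)^0 = 1·1 = 1.
  j = 1: C(11,1)·(1)^1 = 11·1 = 11.
  j = 2: C(11,2)·(1)^2 = 55·1 = 55.
  j = 3: C(11,3)·(1)^3 = 165·1 = 165.
  V_q(n, t) = 1 + 11 + 55 + 165 = 232.
Step 2: q^n = 2^11 = 2048.
Step 3: Hamming bound ⌊q^n / V_q(n,t)⌋ = ⌊2048/232⌋ = 8.
Step 4: Compare |C| = 15 to 8: violated.
The claimed |C| lies above the Hamming bound, so no 2-ary code of length 11 with d ≥ 7 can have 15 codewords.


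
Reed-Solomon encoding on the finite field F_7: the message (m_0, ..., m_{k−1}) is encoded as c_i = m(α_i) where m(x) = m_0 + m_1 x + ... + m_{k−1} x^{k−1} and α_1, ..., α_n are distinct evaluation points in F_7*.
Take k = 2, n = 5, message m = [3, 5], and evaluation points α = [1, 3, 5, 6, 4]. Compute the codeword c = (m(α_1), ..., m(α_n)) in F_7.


c = [1, 4, 0, 5, 2]

Message polynomial: m(x) = 3 + 5·x (mod 7).
For each evaluation point α_i, compute m(α_i) mod 7:
  α_1 = 1: Horner steps 5 → 1, so m(1) = 1.
  α_2 = 3: Horner steps 5 → 4, so m(3) = 4.
  α_3 = 5: Horner steps 5 → 0, so m(5) = 0.
  α_4 = 6: Horner steps 5 → 5, so m(6) = 5.
  α_5 = 4: Horner steps 5 → 2, so m(4) = 2.
Codeword c = [1, 4, 0, 5, 2] ∈ F_7^5.


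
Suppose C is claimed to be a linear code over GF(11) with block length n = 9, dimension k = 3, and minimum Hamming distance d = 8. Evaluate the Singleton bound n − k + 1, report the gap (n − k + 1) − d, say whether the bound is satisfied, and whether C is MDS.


Singleton RHS = n − k + 1 = 7, slack = -1, bound violated (no such code; not MDS).

Singleton bound: d ≤ n − k + 1.
Here n = 9, k = 3, so n − k + 1 = 7.
Given d = 8, check d ≤ 7: NO.
Slack = (n − k + 1) − d = -1.
The slack is negative: d = 8 exceeds n − k + 1 = 7 by 1, so the Singleton bound is violated and no linear [9, 3, 8]_11 code can exist. In particular it is not MDS (MDS requires d = n − k + 1 exactly).
Description: the claimed parameters are [9, 3, 8]_11; such a code would be impossible (violates the Singleton bound).


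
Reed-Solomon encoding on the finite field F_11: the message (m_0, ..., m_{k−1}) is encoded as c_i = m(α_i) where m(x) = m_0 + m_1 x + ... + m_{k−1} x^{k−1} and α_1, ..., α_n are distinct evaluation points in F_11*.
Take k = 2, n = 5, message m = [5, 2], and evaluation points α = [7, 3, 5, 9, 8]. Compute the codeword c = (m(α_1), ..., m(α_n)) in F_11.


c = [8, 0, 4, 1, 10]

Message polynomial: m(x) = 5 + 2·x (mod 11).
For each evaluation point α_i, compute m(α_i) mod 11:
  α_1 = 7: Horner steps 2 → 8, so m(7) = 8.
  α_2 = 3: Horner steps 2 → 0, so m(3) = 0.
  α_3 = 5: Horner steps 2 → 4, so m(5) = 4.
  α_4 = 9: Horner steps 2 → 1, so m(9) = 1.
  α_5 = 8: Horner steps 2 → 10, so m(8) = 10.
Codeword c = [8, 0, 4, 1, 10] ∈ F_11^5.


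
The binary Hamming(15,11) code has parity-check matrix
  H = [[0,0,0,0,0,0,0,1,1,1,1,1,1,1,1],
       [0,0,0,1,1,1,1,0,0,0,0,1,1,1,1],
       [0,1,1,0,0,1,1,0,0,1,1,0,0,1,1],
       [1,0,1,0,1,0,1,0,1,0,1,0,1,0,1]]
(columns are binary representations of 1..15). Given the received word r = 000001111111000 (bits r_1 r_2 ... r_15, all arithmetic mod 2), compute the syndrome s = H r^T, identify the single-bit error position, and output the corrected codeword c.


s = (1, 1, 0, 1)^T, error position = 13, corrected codeword c = 000001111111100

Compute s = H r^T mod 2 one row at a time:
  s_1 = 1 + 1 + 1 + 1 + 1 + 0 + 0 + 0 = 5 ≡ 1 (mod 2).
  s_2 = 0 + 0 + 1 + 1 + 1 + 0 + 0 + 0 = 3 ≡ 1 (mod 2).
  s_3 = 0 + 0 + 1 + 1 + 1 + 1 + 0 + 0 = 4 ≡ 0 (mod 2).
  s_4 = 0 + 0 + 0 + 1 + 1 + 1 + 0 + 0 = 3 ≡ 1 (mod 2).
s = (1, 1, 0, 1)^T — this equals column 13 of H (binary 1101), so error is at position 13.
Correct: flip bit 13 of r = 000001111111000 to get c = 000001111111100.


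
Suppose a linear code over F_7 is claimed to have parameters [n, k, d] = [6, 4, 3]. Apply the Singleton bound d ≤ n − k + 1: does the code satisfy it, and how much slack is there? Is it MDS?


Singleton RHS = n − k + 1 = 3, slack = 0, bound satisfied, MDS.

Singleton bound: d ≤ n − k + 1.
Here n = 6, k = 4, so n − k + 1 = 3.
Given d = 3, check d ≤ 3: YES.
Slack = (n − k + 1) − d = 0.
The code is MDS (slack = 0).
Description: the claimed parameters are [6, 4, 3]_7; such a code would be MDS (meets Singleton bound).
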